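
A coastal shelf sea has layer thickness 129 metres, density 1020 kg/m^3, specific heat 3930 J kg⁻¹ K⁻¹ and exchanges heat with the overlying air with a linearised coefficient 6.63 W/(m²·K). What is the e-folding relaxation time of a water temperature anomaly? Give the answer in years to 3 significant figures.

Areal heat capacity C = ρ c_p D = 1020 × 3930 × 129 = 5.17×10^8 J/(m^2 K).
Relaxation time τ = C / λ = 5.17×10^8 / 6.63 = 7.80×10^7 s.
In years: 7.80×10^7 s / (3.156×10^7 s/year) = 2.47 years.

2.47 years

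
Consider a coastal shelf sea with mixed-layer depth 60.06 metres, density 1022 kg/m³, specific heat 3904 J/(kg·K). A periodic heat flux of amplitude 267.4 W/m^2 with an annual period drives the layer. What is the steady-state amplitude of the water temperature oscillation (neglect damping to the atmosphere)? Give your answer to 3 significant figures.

5.60 K

Areal heat capacity C = ρ c_p D = 1022 × 3904 × 60.06 = 2.40×10^8 J/(m²·K).
Angular frequency ω = 2π / T = 2π / 3.15×10^7 s = 1.99×10^-7 s⁻¹.
Cω = 2.40×10^8 × 1.99×10^-7 = 47.7 W/(m²·K).
Amplitude A = F₀ / (Cω) = 267.4 / 47.7 = 5.60 K.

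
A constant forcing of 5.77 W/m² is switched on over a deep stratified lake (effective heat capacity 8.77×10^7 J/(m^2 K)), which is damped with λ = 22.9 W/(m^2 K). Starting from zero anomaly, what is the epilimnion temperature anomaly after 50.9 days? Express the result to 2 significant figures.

Areal heat capacity C = 8.77×10^7 J/(m^2 K) (given).
τ = C / λ = 8.77×10^7 / 22.9 = 3.83×10^6 s.
Equilibrium anomaly ΔT_eq = F / λ = 5.77 / 22.9 = 0.252 K.
t = 50.9 days = 4.40×10^6 s, so t/τ = 1.15.
ΔT(t) = ΔT_eq (1 − e^(−t/τ)) = 0.252 × (1 − e^−1.15) = 0.172 K.

0.17 K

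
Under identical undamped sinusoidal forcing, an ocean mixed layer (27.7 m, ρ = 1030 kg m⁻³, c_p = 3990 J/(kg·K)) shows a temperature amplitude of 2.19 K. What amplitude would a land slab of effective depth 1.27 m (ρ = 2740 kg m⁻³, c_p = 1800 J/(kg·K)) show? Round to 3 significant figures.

39.8 K

C_ocean = 1.14×10^8 J/(m²·K); C_land = 6.26×10^6 J/(m²·K).
A ∝ 1/C ⇒ A_land = A_ocean × C_ocean/C_land = 2.19 × 18.2 = 39.8 K.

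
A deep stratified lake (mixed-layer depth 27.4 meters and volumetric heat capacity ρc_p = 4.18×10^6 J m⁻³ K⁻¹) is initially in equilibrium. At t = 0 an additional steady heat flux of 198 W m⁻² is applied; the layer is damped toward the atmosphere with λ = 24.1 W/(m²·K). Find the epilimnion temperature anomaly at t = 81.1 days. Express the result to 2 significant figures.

Areal heat capacity C = ρc_p × D = 4.18×10^6 × 27.4 = 1.15×10^8 J/(m^2 K).
τ = C / λ = 1.15×10^8 / 24.1 = 4.75×10^6 s.
Equilibrium anomaly ΔT_eq = F / λ = 198 / 24.1 = 8.22 K.
t = 81.1 days = 7.01×10^6 s, so t/τ = 1.47.
ΔT(t) = ΔT_eq (1 − e^(−t/τ)) = 8.22 × (1 − e^−1.47) = 6.34 K.

6.3 K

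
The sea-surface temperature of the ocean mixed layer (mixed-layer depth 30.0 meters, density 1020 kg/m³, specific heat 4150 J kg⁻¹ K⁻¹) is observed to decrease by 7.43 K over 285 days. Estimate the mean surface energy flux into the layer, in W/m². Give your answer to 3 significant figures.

Areal heat capacity C = ρ c_p D = 1020 × 4150 × 30.0 = 1.27×10^8 J/(m^2 K).
Required heat per unit area: Q = C ΔT = 1.27×10^8 × -7.43 = -9.44×10^8 J/m².
Flux F = Q / Δt = -9.44×10^8 / 2.46×10^7 s = -38.3 W/m².

-38.3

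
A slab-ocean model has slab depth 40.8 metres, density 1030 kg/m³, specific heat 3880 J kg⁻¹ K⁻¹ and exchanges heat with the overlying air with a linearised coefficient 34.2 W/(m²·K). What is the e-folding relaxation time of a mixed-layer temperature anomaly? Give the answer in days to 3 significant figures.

Areal heat capacity C = ρ c_p D = 1030 × 3880 × 40.8 = 1.63×10^8 J/(m^2 K).
Relaxation time τ = C / λ = 1.63×10^8 / 34.2 = 4.77×10^6 s.
In days: 4.77×10^6 s / (86400 s/day) = 55.2 days.

55.2 days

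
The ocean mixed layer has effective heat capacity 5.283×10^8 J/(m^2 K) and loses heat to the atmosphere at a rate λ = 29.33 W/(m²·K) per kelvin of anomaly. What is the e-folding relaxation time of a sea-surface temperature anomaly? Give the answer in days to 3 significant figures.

Areal heat capacity C = 5.283×10^8 J/(m^2 K) (given).
Relaxation time τ = C / λ = 5.28×10^8 / 29.33 = 1.80×10^7 s.
In days: 1.80×10^7 s / (86400 s/day) = 208 days.

208 days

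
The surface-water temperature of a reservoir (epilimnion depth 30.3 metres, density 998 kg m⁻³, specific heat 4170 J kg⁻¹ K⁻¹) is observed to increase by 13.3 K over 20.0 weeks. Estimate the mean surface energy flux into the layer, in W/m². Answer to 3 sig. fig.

Areal heat capacity C = ρ c_p D = 998 × 4170 × 30.3 = 1.26×10^8 J/(m²·K).
Required heat per unit area: Q = C ΔT = 1.26×10^8 × 13.3 = 1.68×10^9 J/m².
Flux F = Q / Δt = 1.68×10^9 / 1.21×10^7 s = 139 W/m².

139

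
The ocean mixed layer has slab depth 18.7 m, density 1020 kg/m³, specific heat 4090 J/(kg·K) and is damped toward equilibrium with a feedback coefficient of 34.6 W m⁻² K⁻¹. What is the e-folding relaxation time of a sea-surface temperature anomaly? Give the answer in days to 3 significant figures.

26.1 days

Areal heat capacity C = ρ c_p D = 1020 × 4090 × 18.7 = 7.80×10^7 J/(m^2 K).
Relaxation time τ = C / λ = 7.80×10^7 / 34.6 = 2.25×10^6 s.
In days: 2.25×10^6 s / (86400 s/day) = 26.1 days.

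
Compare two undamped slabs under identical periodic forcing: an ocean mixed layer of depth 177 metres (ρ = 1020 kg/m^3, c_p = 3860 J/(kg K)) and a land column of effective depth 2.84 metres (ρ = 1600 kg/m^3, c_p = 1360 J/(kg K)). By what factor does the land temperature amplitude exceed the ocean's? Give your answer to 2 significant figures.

110

C_ocean = 1020 × 3860 × 177 = 6.97×10^8 J/(m²·K).
C_land = 1600 × 1360 × 2.84 = 6.18×10^6 J/(m²·K).
Undamped amplitude ∝ 1/C, so A_land/A_ocean = C_ocean/C_land = 113.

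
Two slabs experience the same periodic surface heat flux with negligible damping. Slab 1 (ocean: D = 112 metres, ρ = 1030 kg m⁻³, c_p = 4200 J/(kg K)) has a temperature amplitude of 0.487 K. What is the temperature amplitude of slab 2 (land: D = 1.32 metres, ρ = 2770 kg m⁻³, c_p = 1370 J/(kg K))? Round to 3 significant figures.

47.1 K

C_ocean = 4.85×10^8 J/(m²·K); C_land = 5.01×10^6 J/(m²·K).
A ∝ 1/C ⇒ A_land = A_ocean × C_ocean/C_land = 0.487 × 96.7 = 47.1 K.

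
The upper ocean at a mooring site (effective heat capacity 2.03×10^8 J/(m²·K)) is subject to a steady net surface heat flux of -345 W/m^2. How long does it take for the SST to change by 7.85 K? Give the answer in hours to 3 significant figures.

Areal heat capacity C = 2.03×10^8 J/(m²·K) (given).
Time required: Δt = C ΔT / F = 2.03×10^8 × -7.85 / -345 = 4.62×10^6 s.
In hours: 4.62×10^6 s / (3600 s/hour) = 1280 hours.

1280 hours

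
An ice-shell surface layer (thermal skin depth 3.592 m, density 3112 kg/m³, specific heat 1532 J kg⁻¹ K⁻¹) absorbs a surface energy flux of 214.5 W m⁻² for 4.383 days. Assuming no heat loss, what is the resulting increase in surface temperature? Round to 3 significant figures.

Areal heat capacity C = ρ c_p D = 3112 × 1532 × 3.592 = 1.71×10^7 J/(m²·K).
Net heat input Q = F Δt = 214.5 × (4.383 days × 86400 s/day) = 8.12×10^7 J/m².
ΔT = Q / C = 8.12×10^7 / 1.71×10^7 = 4.74 K.

4.74 K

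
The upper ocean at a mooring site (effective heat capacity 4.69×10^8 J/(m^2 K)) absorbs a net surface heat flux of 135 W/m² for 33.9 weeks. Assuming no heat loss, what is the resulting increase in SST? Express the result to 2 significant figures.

Areal heat capacity C = 4.69×10^8 J/(m^2 K) (given).
Net heat input Q = F Δt = 135 × (33.9 weeks × 6.048×10^5 s/week) = 2.77×10^9 J/m².
ΔT = Q / C = 2.77×10^9 / 4.69×10^8 = 5.90 K.

5.9 K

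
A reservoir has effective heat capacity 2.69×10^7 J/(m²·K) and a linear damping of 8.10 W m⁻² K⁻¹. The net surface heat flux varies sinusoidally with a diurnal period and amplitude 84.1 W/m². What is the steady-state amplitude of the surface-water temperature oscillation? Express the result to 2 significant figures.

Areal heat capacity C = 2.69×10^7 J/(m²·K) (given).
Angular frequency ω = 2π / T = 2π / 86400 s = 7.27×10^-5 s⁻¹.
√((Cω)² + λ²) = √((1960)² + 8.10²) = 1960 W/(m²·K).
Amplitude A = F₀ / √((Cω)²+λ²) = 84.1 / 1960 = 0.0430 K.

0.043 K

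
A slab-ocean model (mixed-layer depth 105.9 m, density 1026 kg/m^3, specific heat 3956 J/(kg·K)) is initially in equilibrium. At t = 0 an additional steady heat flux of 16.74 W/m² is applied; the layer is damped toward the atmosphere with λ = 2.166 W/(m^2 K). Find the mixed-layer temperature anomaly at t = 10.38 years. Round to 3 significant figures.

6.25 K

Areal heat capacity C = ρ c_p D = 1026 × 3956 × 105.9 = 4.30×10^8 J/(m^2 K).
τ = C / λ = 4.30×10^8 / 2.166 = 1.98×10^8 s.
Equilibrium anomaly ΔT_eq = F / λ = 16.74 / 2.166 = 7.73 K.
t = 10.38 years = 3.28×10^8 s, so t/τ = 1.65.
ΔT(t) = ΔT_eq (1 − e^(−t/τ)) = 7.73 × (1 − e^−1.65) = 6.25 K.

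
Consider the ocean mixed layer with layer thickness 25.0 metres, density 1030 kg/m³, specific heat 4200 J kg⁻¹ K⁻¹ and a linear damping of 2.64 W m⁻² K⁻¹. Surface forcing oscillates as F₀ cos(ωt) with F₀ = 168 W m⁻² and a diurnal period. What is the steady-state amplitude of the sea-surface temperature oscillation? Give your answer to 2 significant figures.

0.021 K

Areal heat capacity C = ρ c_p D = 1030 × 4200 × 25.0 = 1.08×10^8 J m⁻² K⁻¹.
Angular frequency ω = 2π / T = 2π / 86400 s = 7.27×10^-5 s⁻¹.
√((Cω)² + λ²) = √((7860)² + 2.64²) = 7860 W/(m²·K).
Amplitude A = F₀ / √((Cω)²+λ²) = 168 / 7860 = 0.0214 K.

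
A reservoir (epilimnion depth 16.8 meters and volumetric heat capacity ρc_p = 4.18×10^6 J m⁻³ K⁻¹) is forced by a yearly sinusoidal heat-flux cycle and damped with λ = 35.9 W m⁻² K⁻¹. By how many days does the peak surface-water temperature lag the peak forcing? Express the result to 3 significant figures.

Areal heat capacity C = ρc_p × D = 4.18×10^6 × 16.8 = 7.02×10^7 J/(m^2 K).
ω = 2π / 3.15×10^7 s = 1.99×10^-7 s⁻¹.
Phase lag φ = arctan(Cω/λ) = arctan(14.0/35.9) = 0.372 rad.
Time lag = φ / ω = 0.372 / 1.99×10^-7 = 1.87×10^6 s = 21.6 days.

21.6 days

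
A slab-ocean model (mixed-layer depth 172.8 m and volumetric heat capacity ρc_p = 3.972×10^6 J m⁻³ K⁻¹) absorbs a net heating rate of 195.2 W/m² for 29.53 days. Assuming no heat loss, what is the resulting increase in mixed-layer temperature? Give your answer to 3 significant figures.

0.726 K

Areal heat capacity C = ρc_p × D = 3.972×10^6 × 172.8 = 6.86×10^8 J m⁻² K⁻¹.
Net heat input Q = F Δt = 195.2 × (29.53 days × 86400 s/day) = 4.98×10^8 J/m².
ΔT = Q / C = 4.98×10^8 / 6.86×10^8 = 0.726 K.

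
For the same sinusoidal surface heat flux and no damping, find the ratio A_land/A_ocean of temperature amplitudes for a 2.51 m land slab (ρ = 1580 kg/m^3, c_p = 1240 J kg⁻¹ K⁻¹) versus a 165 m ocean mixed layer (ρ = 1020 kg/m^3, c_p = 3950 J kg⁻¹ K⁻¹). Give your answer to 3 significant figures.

135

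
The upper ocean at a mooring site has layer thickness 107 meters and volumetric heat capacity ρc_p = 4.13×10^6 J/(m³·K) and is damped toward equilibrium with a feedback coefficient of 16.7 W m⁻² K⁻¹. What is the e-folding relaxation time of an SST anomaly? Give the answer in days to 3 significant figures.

Areal heat capacity C = ρc_p × D = 4.13×10^6 × 107 = 4.42×10^8 J m⁻² K⁻¹.
Relaxation time τ = C / λ = 4.42×10^8 / 16.7 = 2.65×10^7 s.
In days: 2.65×10^7 s / (86400 s/day) = 306 days.

306 days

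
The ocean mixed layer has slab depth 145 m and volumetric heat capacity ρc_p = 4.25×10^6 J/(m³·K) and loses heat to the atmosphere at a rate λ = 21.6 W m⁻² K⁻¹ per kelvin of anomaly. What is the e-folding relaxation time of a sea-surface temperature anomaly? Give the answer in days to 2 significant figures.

Areal heat capacity C = ρc_p × D = 4.25×10^6 × 145 = 6.16×10^8 J/(m²·K).
Relaxation time τ = C / λ = 6.16×10^8 / 21.6 = 2.85×10^7 s.
In days: 2.85×10^7 s / (86400 s/day) = 330 days.

330 days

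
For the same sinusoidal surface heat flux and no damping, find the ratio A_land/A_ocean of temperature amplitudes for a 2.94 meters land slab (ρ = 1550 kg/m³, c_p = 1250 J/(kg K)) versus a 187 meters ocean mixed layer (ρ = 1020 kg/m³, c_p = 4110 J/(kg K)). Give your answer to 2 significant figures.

140

C_ocean = 1020 × 4110 × 187 = 7.84×10^8 J/(m²·K).
C_land = 1550 × 1250 × 2.94 = 5.70×10^6 J/(m²·K).
Undamped amplitude ∝ 1/C, so A_land/A_ocean = C_ocean/C_land = 138.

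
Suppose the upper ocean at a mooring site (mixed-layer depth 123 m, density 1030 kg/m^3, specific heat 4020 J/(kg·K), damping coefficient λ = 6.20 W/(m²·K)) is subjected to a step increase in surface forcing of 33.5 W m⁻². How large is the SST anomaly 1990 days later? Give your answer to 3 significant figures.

4.74 K

Areal heat capacity C = ρ c_p D = 1030 × 4020 × 123 = 5.09×10^8 J m⁻² K⁻¹.
τ = C / λ = 5.09×10^8 / 6.20 = 8.21×10^7 s.
Equilibrium anomaly ΔT_eq = F / λ = 33.5 / 6.20 = 5.40 K.
t = 1990 days = 1.72×10^8 s, so t/τ = 2.09.
ΔT(t) = ΔT_eq (1 − e^(−t/τ)) = 5.40 × (1 − e^−2.09) = 4.74 K.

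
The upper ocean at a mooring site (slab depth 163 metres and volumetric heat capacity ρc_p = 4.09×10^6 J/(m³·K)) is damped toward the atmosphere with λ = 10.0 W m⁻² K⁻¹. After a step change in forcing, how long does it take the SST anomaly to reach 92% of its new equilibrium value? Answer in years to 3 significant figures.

Areal heat capacity C = ρc_p × D = 4.09×10^6 × 163 = 6.67×10^8 J/(m²·K).
τ = C / λ = 6.67×10^8 / 10.0 = 6.67×10^7 s.
Fraction reached: 1 − e^(−t/τ) = 0.92 ⇒ t = −τ ln(1 − 0.92) = τ × 2.53.
t = 1.68×10^8 s = 5.34 years.

5.34 years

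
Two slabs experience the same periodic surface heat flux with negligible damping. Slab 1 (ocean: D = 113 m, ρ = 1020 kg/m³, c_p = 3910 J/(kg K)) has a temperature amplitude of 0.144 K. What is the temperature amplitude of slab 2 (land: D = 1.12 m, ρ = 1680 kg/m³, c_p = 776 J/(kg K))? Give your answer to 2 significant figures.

C_ocean = 4.51×10^8 J/(m²·K); C_land = 1.46×10^6 J/(m²·K).
A ∝ 1/C ⇒ A_land = A_ocean × C_ocean/C_land = 0.144 × 309 = 44.4 K.

44 K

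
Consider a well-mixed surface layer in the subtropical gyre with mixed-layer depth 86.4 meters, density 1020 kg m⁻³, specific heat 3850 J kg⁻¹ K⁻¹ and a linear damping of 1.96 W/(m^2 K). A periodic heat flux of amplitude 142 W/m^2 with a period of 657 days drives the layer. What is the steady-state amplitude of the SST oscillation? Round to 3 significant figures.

Areal heat capacity C = ρ c_p D = 1020 × 3850 × 86.4 = 3.39×10^8 J/(m^2 K).
Angular frequency ω = 2π / T = 2π / 5.68×10^7 s = 1.11×10^-7 s⁻¹.
√((Cω)² + λ²) = √((37.6)² + 1.96²) = 37.6 W/(m²·K).
Amplitude A = F₀ / √((Cω)²+λ²) = 142 / 37.6 = 3.78 K.

3.78 K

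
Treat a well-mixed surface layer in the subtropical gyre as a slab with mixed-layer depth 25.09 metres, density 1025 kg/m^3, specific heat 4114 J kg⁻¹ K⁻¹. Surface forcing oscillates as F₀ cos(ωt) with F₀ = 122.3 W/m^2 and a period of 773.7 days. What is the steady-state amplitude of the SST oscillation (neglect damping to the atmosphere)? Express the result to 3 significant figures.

Areal heat capacity C = ρ c_p D = 1025 × 4114 × 25.09 = 1.06×10^8 J/(m^2 K).
Angular frequency ω = 2π / T = 2π / 6.68×10^7 s = 9.40×10^-8 s⁻¹.
Cω = 1.06×10^8 × 9.40×10^-8 = 9.94 W/(m²·K).
Amplitude A = F₀ / (Cω) = 122.3 / 9.94 = 12.3 K.

12.3 K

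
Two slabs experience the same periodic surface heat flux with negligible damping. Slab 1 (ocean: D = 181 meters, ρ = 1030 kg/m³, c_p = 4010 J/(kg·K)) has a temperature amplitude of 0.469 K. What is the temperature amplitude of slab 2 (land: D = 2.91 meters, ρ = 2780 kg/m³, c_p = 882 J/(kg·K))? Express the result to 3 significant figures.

49.1 K

C_ocean = 7.48×10^8 J/(m²·K); C_land = 7.14×10^6 J/(m²·K).
A ∝ 1/C ⇒ A_land = A_ocean × C_ocean/C_land = 0.469 × 105 = 49.1 K.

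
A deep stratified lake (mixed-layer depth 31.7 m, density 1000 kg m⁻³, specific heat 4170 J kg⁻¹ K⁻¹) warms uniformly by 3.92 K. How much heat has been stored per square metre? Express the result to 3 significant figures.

Areal heat capacity C = ρ c_p D = 1000 × 4170 × 31.7 = 1.32×10^8 J/(m²·K).
ΔQ = C ΔT = 1.32×10^8 × 3.92 = 5.18×10^8 J/m².

5.18×10^8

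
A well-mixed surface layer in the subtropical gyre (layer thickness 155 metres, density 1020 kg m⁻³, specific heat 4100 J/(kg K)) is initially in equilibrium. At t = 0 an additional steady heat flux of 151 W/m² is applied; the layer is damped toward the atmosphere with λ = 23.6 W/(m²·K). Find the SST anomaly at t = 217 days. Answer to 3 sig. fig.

3.17 K

Areal heat capacity C = ρ c_p D = 1020 × 4100 × 155 = 6.48×10^8 J m⁻² K⁻¹.
τ = C / λ = 6.48×10^8 / 23.6 = 2.75×10^7 s.
Equilibrium anomaly ΔT_eq = F / λ = 151 / 23.6 = 6.40 K.
t = 217 days = 1.87×10^7 s, so t/τ = 0.683.
ΔT(t) = ΔT_eq (1 − e^(−t/τ)) = 6.40 × (1 − e^−0.683) = 3.17 K.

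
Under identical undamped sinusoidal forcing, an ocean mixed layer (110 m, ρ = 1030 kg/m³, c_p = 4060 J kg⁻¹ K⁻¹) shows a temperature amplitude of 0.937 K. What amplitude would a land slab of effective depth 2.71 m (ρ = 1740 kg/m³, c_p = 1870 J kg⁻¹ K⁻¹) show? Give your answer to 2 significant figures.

49 K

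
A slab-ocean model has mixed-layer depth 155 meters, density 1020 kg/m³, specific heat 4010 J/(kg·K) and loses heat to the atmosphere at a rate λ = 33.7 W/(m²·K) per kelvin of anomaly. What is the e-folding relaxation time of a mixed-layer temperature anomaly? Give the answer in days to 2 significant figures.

220 days

Areal heat capacity C = ρ c_p D = 1020 × 4010 × 155 = 6.34×10^8 J/(m²·K).
Relaxation time τ = C / λ = 6.34×10^8 / 33.7 = 1.88×10^7 s.
In days: 1.88×10^7 s / (86400 s/day) = 218 days.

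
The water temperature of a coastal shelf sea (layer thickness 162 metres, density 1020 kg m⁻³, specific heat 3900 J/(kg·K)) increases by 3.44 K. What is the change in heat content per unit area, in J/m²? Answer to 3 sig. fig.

Areal heat capacity C = ρ c_p D = 1020 × 3900 × 162 = 6.44×10^8 J m⁻² K⁻¹.
ΔQ = C ΔT = 6.44×10^8 × 3.44 = 2.22×10^9 J/m².

2.22×10^9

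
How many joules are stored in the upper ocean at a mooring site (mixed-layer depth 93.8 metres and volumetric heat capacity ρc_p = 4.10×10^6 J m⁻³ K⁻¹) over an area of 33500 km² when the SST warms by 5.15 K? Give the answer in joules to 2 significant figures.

6.6×10^19 J

Areal heat capacity C = ρc_p × D = 4.10×10^6 × 93.8 = 3.85×10^8 J m⁻² K⁻¹.
Heat per unit area: q = C ΔT = 3.85×10^8 × 5.15 = 1.98×10^9 J/m².
Total heat: Q = q × A = 1.98×10^9 × (33500 × 10⁶ m²) = 6.63×10^19 J.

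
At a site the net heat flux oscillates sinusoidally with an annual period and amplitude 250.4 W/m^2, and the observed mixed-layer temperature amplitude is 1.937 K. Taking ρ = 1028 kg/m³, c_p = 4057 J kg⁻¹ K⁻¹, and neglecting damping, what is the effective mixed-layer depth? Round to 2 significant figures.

ω = 2π / 3.15×10^7 s = 1.99×10^-7 s⁻¹.
Required C = F₀ / (A ω) = 250.4 / (1.937 × 1.99×10^-7) = 6.49×10^8 J/(m²·K).
D = C / (ρ c_p) = 6.49×10^8 / (1028 × 4057) = 156 m.

160 m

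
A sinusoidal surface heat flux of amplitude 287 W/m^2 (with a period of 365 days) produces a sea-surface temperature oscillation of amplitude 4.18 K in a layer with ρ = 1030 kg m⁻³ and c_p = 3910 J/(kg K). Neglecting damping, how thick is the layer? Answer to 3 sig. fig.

ω = 2π / 3.15×10^7 s = 1.99×10^-7 s⁻¹.
Required C = F₀ / (A ω) = 287 / (4.18 × 1.99×10^-7) = 3.45×10^8 J/(m²·K).
D = C / (ρ c_p) = 3.45×10^8 / (1030 × 3910) = 85.6 m.

85.6 m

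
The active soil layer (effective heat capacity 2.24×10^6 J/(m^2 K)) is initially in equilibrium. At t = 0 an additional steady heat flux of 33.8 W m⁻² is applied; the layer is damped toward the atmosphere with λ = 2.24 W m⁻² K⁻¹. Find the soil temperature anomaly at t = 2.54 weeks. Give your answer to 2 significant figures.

12 K

Areal heat capacity C = 2.24×10^6 J/(m^2 K) (given).
τ = C / λ = 2.24×10^6 / 2.24 = 1.00×10^6 s.
Equilibrium anomaly ΔT_eq = F / λ = 33.8 / 2.24 = 15.1 K.
t = 2.54 weeks = 1.54×10^6 s, so t/τ = 1.54.
ΔT(t) = ΔT_eq (1 − e^(−t/τ)) = 15.1 × (1 − e^−1.54) = 11.8 K.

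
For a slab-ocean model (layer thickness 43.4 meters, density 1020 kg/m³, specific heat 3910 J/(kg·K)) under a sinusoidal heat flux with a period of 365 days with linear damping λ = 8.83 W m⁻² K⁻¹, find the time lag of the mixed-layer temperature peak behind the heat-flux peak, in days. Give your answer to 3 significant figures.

76.7 days

Areal heat capacity C = ρ c_p D = 1020 × 3910 × 43.4 = 1.73×10^8 J/(m²·K).
ω = 2π / 3.15×10^7 s = 1.99×10^-7 s⁻¹.
Phase lag φ = arctan(Cω/λ) = arctan(34.5/8.83) = 1.32 rad.
Time lag = φ / ω = 1.32 / 1.99×10^-7 = 6.63×10^6 s = 76.7 days.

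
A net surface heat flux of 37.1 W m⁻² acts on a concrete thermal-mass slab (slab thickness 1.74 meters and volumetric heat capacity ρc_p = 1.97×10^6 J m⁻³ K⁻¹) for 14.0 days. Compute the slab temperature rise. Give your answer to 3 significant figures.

Areal heat capacity C = ρc_p × D = 1.97×10^6 × 1.74 = 3.43×10^6 J m⁻² K⁻¹.
Net heat input Q = F Δt = 37.1 × (14.0 days × 86400 s/day) = 4.49×10^7 J/m².
ΔT = Q / C = 4.49×10^7 / 3.43×10^6 = 13.1 K.

13.1 K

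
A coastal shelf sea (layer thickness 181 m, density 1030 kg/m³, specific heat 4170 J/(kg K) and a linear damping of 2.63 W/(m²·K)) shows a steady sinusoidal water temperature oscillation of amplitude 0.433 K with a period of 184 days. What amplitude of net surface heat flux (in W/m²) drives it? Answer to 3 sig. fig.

133

Areal heat capacity C = ρ c_p D = 1030 × 4170 × 181 = 7.77×10^8 J/(m²·K).
ω = 2π / 1.59×10^7 s = 3.95×10^-7 s⁻¹.
√((Cω)² + λ²) = √((307)² + 2.63²) = 307 W/(m²·K).
F₀ = A × √((Cω)²+λ²) = 0.433 × 307 = 133 W/m².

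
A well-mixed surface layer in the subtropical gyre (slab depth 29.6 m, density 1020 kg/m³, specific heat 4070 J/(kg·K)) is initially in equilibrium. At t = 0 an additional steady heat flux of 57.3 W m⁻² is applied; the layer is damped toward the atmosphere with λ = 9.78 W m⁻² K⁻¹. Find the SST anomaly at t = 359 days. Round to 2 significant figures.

5.4 K

Areal heat capacity C = ρ c_p D = 1020 × 4070 × 29.6 = 1.23×10^8 J/(m^2 K).
τ = C / λ = 1.23×10^8 / 9.78 = 1.26×10^7 s.
Equilibrium anomaly ΔT_eq = F / λ = 57.3 / 9.78 = 5.86 K.
t = 359 days = 3.10×10^7 s, so t/τ = 2.47.
ΔT(t) = ΔT_eq (1 − e^(−t/τ)) = 5.86 × (1 − e^−2.47) = 5.36 K.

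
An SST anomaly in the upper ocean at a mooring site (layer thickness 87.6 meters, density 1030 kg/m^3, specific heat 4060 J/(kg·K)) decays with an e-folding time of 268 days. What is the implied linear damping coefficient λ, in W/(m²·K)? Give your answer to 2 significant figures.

16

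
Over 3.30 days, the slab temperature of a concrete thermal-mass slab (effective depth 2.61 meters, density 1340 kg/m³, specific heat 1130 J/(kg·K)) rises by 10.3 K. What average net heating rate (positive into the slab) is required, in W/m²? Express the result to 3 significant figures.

Areal heat capacity C = ρ c_p D = 1340 × 1130 × 2.61 = 3.95×10^6 J/(m^2 K).
Required heat per unit area: Q = C ΔT = 3.95×10^6 × 10.3 = 4.07×10^7 J/m².
Flux F = Q / Δt = 4.07×10^7 / 2.85×10^5 s = 143 W/m².

143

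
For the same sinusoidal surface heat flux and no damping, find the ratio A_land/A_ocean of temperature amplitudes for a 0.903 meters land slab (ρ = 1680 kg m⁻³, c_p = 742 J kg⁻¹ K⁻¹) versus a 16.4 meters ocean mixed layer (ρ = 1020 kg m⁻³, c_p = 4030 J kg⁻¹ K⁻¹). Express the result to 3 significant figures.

C_ocean = 1020 × 4030 × 16.4 = 6.74×10^7 J/(m²·K).
C_land = 1680 × 742 × 0.903 = 1.13×10^6 J/(m²·K).
Undamped amplitude ∝ 1/C, so A_land/A_ocean = C_ocean/C_land = 59.9.

59.9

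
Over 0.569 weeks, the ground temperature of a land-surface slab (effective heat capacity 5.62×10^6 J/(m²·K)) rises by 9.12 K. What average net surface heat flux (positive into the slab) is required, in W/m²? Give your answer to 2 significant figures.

150

Areal heat capacity C = 5.62×10^6 J/(m²·K) (given).
Required heat per unit area: Q = C ΔT = 5.62×10^6 × 9.12 = 5.13×10^7 J/m².
Flux F = Q / Δt = 5.13×10^7 / 3.44×10^5 s = 149 W/m².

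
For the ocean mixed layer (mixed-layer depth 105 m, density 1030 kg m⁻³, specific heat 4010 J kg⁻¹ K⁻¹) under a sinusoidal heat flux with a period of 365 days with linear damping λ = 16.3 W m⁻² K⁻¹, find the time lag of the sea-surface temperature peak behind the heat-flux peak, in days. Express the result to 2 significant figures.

Areal heat capacity C = ρ c_p D = 1030 × 4010 × 105 = 4.34×10^8 J/(m^2 K).
ω = 2π / 3.15×10^7 s = 1.99×10^-7 s⁻¹.
Phase lag φ = arctan(Cω/λ) = arctan(86.4/16.3) = 1.38 rad.
Time lag = φ / ω = 1.38 / 1.99×10^-7 = 6.95×10^6 s = 80.4 days.

80 days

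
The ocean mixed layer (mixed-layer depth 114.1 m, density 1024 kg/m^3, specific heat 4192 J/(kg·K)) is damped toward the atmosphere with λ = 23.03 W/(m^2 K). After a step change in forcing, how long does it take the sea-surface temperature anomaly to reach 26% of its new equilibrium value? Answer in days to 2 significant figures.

74 days

Areal heat capacity C = ρ c_p D = 1024 × 4192 × 114.1 = 4.90×10^8 J/(m^2 K).
τ = C / λ = 4.90×10^8 / 23.03 = 2.13×10^7 s.
Fraction reached: 1 − e^(−t/τ) = 0.26 ⇒ t = −τ ln(1 − 0.26) = τ × 0.301.
t = 6.40×10^6 s = 74.1 days.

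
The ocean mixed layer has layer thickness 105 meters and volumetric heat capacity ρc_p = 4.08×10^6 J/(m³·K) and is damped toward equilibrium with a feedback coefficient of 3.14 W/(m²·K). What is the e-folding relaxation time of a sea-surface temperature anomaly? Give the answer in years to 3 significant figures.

4.32 years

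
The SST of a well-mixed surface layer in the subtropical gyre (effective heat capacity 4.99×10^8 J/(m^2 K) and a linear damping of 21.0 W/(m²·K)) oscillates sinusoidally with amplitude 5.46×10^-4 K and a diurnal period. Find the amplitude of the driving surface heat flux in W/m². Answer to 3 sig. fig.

19.8

Areal heat capacity C = 4.99×10^8 J/(m^2 K) (given).
ω = 2π / 86400 s = 7.27×10^-5 s⁻¹.
√((Cω)² + λ²) = √((36300)² + 21.0²) = 36300 W/(m²·K).
F₀ = A × √((Cω)²+λ²) = 5.46×10^-4 × 36300 = 19.8 W/m².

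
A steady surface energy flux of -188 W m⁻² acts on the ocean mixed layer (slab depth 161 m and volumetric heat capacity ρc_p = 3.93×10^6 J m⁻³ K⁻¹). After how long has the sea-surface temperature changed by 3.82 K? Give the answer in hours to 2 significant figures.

3600 hours

Areal heat capacity C = ρc_p × D = 3.93×10^6 × 161 = 6.33×10^8 J m⁻² K⁻¹.
Time required: Δt = C ΔT / F = 6.33×10^8 × -3.82 / -188 = 1.29×10^7 s.
In hours: 1.29×10^7 s / (3600 s/hour) = 3570 hours.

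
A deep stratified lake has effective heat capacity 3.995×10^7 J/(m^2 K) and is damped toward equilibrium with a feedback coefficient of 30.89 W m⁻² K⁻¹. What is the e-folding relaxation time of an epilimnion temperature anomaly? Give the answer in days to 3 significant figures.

15.0 days

Areal heat capacity C = 3.995×10^7 J/(m^2 K) (given).
Relaxation time τ = C / λ = 4.00×10^7 / 30.89 = 1.29×10^6 s.
In days: 1.29×10^6 s / (86400 s/day) = 15.0 days.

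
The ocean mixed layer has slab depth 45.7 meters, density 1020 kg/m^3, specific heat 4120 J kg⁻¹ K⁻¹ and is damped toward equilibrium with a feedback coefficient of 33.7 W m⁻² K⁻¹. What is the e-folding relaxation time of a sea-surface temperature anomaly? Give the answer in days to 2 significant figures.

66 days

Areal heat capacity C = ρ c_p D = 1020 × 4120 × 45.7 = 1.92×10^8 J m⁻² K⁻¹.
Relaxation time τ = C / λ = 1.92×10^8 / 33.7 = 5.70×10^6 s.
In days: 5.70×10^6 s / (86400 s/day) = 66.0 days.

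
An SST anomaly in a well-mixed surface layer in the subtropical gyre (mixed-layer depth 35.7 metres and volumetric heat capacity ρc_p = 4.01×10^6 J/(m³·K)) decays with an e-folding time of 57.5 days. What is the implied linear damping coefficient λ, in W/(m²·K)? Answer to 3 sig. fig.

Areal heat capacity C = ρc_p × D = 4.01×10^6 × 35.7 = 1.43×10^8 J m⁻² K⁻¹.
τ = 57.5 days = 4.97×10^6 s.
λ = C / τ = 1.43×10^8 / 4.97×10^6 = 28.8 W/(m²·K).

28.8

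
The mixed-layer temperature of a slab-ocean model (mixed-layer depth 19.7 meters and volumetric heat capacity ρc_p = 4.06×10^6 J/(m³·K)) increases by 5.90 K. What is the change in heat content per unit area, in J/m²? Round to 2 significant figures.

4.7×10^8

Areal heat capacity C = ρc_p × D = 4.06×10^6 × 19.7 = 8.00×10^7 J m⁻² K⁻¹.
ΔQ = C ΔT = 8.00×10^7 × 5.90 = 4.72×10^8 J/m².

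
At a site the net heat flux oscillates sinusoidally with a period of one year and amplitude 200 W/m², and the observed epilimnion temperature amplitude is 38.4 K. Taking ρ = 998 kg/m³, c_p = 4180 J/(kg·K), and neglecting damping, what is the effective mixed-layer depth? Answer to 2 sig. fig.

ω = 2π / 3.15×10^7 s = 1.99×10^-7 s⁻¹.
Required C = F₀ / (A ω) = 200 / (38.4 × 1.99×10^-7) = 2.61×10^7 J/(m²·K).
D = C / (ρ c_p) = 2.61×10^7 / (998 × 4180) = 6.27 m.

6.3 m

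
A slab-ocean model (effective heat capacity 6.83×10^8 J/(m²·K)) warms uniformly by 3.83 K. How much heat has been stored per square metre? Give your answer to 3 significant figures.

Areal heat capacity C = 6.83×10^8 J/(m²·K) (given).
ΔQ = C ΔT = 6.83×10^8 × 3.83 = 2.62×10^9 J/m².

2.62×10^9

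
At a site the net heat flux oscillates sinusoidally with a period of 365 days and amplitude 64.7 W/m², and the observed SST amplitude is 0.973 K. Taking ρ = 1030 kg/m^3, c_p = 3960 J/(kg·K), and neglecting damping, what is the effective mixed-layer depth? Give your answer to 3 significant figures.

ω = 2π / 3.15×10^7 s = 1.99×10^-7 s⁻¹.
Required C = F₀ / (A ω) = 64.7 / (0.973 × 1.99×10^-7) = 3.34×10^8 J/(m²·K).
D = C / (ρ c_p) = 3.34×10^8 / (1030 × 3960) = 81.8 m.

81.8 m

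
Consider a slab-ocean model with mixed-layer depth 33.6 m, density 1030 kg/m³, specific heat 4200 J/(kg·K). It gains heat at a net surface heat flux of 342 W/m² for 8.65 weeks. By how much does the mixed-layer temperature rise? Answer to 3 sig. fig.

12.3 K

Areal heat capacity C = ρ c_p D = 1030 × 4200 × 33.6 = 1.45×10^8 J/(m²·K).
Net heat input Q = F Δt = 342 × (8.65 weeks × 6.048×10^5 s/week) = 1.79×10^9 J/m².
ΔT = Q / C = 1.79×10^9 / 1.45×10^8 = 12.3 K.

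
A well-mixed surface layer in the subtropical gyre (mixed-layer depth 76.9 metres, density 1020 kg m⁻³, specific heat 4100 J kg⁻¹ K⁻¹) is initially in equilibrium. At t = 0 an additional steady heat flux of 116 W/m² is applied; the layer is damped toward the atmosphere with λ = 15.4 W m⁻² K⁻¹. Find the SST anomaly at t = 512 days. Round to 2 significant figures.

6.6 K

Areal heat capacity C = ρ c_p D = 1020 × 4100 × 76.9 = 3.22×10^8 J/(m^2 K).
τ = C / λ = 3.22×10^8 / 15.4 = 2.09×10^7 s.
Equilibrium anomaly ΔT_eq = F / λ = 116 / 15.4 = 7.53 K.
t = 512 days = 4.42×10^7 s, so t/τ = 2.12.
ΔT(t) = ΔT_eq (1 − e^(−t/τ)) = 7.53 × (1 − e^−2.12) = 6.63 K.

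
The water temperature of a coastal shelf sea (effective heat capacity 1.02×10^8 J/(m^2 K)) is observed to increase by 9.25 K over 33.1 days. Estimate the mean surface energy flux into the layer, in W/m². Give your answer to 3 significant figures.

Areal heat capacity C = 1.02×10^8 J/(m^2 K) (given).
Required heat per unit area: Q = C ΔT = 1.02×10^8 × 9.25 = 9.44×10^8 J/m².
Flux F = Q / Δt = 9.44×10^8 / 2.86×10^6 s = 330 W/m².

330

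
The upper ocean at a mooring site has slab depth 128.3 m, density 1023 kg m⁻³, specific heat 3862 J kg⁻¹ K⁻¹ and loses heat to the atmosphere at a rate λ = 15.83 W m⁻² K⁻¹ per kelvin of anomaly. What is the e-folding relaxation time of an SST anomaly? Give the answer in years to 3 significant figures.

1.01 years

Areal heat capacity C = ρ c_p D = 1023 × 3862 × 128.3 = 5.07×10^8 J/(m²·K).
Relaxation time τ = C / λ = 5.07×10^8 / 15.83 = 3.20×10^7 s.
In years: 3.20×10^7 s / (3.156×10^7 s/year) = 1.01 years.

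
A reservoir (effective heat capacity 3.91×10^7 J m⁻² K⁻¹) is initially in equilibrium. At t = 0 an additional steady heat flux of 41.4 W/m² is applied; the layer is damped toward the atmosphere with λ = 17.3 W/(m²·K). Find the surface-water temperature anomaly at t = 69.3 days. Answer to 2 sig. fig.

2.2 K

Areal heat capacity C = 3.91×10^7 J m⁻² K⁻¹ (given).
τ = C / λ = 3.91×10^7 / 17.3 = 2.26×10^6 s.
Equilibrium anomaly ΔT_eq = F / λ = 41.4 / 17.3 = 2.39 K.
t = 69.3 days = 5.99×10^6 s, so t/τ = 2.65.
ΔT(t) = ΔT_eq (1 − e^(−t/τ)) = 2.39 × (1 − e^−2.65) = 2.22 K.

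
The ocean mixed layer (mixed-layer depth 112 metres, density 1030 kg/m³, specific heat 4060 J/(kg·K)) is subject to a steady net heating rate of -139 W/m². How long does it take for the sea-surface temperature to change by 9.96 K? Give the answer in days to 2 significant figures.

390 days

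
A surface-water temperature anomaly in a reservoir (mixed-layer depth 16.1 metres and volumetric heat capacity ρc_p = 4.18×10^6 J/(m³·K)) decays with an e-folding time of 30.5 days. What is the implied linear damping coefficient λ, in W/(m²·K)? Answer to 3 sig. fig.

25.5

Areal heat capacity C = ρc_p × D = 4.18×10^6 × 16.1 = 6.73×10^7 J/(m^2 K).
τ = 30.5 days = 2.64×10^6 s.
λ = C / τ = 6.73×10^7 / 2.64×10^6 = 25.5 W/(m²·K).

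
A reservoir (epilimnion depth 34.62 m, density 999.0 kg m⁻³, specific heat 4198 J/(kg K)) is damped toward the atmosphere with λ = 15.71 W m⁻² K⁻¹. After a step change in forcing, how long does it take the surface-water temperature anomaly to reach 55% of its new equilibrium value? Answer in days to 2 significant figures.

85 days

Areal heat capacity C = ρ c_p D = 999.0 × 4198 × 34.62 = 1.45×10^8 J/(m²·K).
τ = C / λ = 1.45×10^8 / 15.71 = 9.24×10^6 s.
Fraction reached: 1 − e^(−t/τ) = 0.55 ⇒ t = −τ ln(1 − 0.55) = τ × 0.799.
t = 7.38×10^6 s = 85.4 days.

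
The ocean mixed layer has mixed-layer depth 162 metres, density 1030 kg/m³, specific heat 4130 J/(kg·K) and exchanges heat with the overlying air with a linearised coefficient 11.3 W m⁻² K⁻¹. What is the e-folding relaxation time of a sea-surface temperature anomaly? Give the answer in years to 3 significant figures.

Areal heat capacity C = ρ c_p D = 1030 × 4130 × 162 = 6.89×10^8 J m⁻² K⁻¹.
Relaxation time τ = C / λ = 6.89×10^8 / 11.3 = 6.10×10^7 s.
In years: 6.10×10^7 s / (3.156×10^7 s/year) = 1.93 years.

1.93 years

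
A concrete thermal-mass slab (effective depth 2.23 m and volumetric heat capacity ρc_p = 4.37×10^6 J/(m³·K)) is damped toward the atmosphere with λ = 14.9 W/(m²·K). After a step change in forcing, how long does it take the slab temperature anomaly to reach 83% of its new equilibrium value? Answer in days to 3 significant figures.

13.4 days

Areal heat capacity C = ρc_p × D = 4.37×10^6 × 2.23 = 9.75×10^6 J m⁻² K⁻¹.
τ = C / λ = 9.75×10^6 / 14.9 = 6.54×10^5 s.
Fraction reached: 1 − e^(−t/τ) = 0.83 ⇒ t = −τ ln(1 − 0.83) = τ × 1.77.
t = 1.16×10^6 s = 13.4 days.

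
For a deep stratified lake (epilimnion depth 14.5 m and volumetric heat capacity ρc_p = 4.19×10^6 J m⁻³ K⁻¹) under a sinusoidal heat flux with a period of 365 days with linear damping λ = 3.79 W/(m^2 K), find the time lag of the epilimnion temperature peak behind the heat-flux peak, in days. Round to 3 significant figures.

73.6 days

Areal heat capacity C = ρc_p × D = 4.19×10^6 × 14.5 = 6.08×10^7 J m⁻² K⁻¹.
ω = 2π / 3.15×10^7 s = 1.99×10^-7 s⁻¹.
Phase lag φ = arctan(Cω/λ) = arctan(12.1/3.79) = 1.27 rad.
Time lag = φ / ω = 1.27 / 1.99×10^-7 = 6.36×10^6 s = 73.6 days.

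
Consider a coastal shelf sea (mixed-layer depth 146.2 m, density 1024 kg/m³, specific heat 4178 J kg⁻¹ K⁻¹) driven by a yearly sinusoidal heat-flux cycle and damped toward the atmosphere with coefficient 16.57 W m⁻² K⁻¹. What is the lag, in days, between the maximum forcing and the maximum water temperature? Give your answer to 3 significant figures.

Areal heat capacity C = ρ c_p D = 1024 × 4178 × 146.2 = 6.25×10^8 J m⁻² K⁻¹.
ω = 2π / 3.15×10^7 s = 1.99×10^-7 s⁻¹.
Phase lag φ = arctan(Cω/λ) = arctan(125/16.57) = 1.44 rad.
Time lag = φ / ω = 1.44 / 1.99×10^-7 = 7.22×10^6 s = 83.6 days.

83.6 days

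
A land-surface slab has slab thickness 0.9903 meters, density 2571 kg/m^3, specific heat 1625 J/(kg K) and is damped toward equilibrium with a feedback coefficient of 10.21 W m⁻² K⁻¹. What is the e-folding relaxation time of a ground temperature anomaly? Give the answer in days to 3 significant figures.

4.69 days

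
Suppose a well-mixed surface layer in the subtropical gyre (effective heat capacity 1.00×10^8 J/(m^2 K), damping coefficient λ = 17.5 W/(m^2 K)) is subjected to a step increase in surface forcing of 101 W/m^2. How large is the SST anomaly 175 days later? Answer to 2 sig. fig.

Areal heat capacity C = 1.00×10^8 J/(m^2 K) (given).
τ = C / λ = 1.00×10^8 / 17.5 = 5.71×10^6 s.
Equilibrium anomaly ΔT_eq = F / λ = 101 / 17.5 = 5.77 K.
t = 175 days = 1.51×10^7 s, so t/τ = 2.65.
ΔT(t) = ΔT_eq (1 − e^(−t/τ)) = 5.77 × (1 − e^−2.65) = 5.36 K.

5.4 K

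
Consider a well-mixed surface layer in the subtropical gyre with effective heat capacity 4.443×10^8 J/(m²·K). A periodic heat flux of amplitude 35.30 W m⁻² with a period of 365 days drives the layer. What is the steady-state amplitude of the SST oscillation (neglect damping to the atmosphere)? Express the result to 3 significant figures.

Areal heat capacity C = 4.443×10^8 J/(m²·K) (given).
Angular frequency ω = 2π / T = 2π / 3.15×10^7 s = 1.99×10^-7 s⁻¹.
Cω = 4.44×10^8 × 1.99×10^-7 = 88.5 W/(m²·K).
Amplitude A = F₀ / (Cω) = 35.30 / 88.5 = 0.399 K.

0.399 K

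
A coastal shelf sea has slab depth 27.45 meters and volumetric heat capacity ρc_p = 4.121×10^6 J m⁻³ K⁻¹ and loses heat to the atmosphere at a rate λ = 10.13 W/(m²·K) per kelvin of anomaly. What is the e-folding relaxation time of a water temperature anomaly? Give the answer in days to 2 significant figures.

Areal heat capacity C = ρc_p × D = 4.121×10^6 × 27.45 = 1.13×10^8 J/(m^2 K).
Relaxation time τ = C / λ = 1.13×10^8 / 10.13 = 1.12×10^7 s.
In days: 1.12×10^7 s / (86400 s/day) = 129 days.

130 days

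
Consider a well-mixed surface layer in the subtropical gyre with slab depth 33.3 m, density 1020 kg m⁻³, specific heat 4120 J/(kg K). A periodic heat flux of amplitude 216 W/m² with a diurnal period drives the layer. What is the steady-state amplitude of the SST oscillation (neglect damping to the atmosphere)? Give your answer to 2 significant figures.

Areal heat capacity C = ρ c_p D = 1020 × 4120 × 33.3 = 1.40×10^8 J/(m^2 K).
Angular frequency ω = 2π / T = 2π / 86400 s = 7.27×10^-5 s⁻¹.
Cω = 1.40×10^8 × 7.27×10^-5 = 10200 W/(m²·K).
Amplitude A = F₀ / (Cω) = 216 / 10200 = 0.0212 K.

0.021 K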